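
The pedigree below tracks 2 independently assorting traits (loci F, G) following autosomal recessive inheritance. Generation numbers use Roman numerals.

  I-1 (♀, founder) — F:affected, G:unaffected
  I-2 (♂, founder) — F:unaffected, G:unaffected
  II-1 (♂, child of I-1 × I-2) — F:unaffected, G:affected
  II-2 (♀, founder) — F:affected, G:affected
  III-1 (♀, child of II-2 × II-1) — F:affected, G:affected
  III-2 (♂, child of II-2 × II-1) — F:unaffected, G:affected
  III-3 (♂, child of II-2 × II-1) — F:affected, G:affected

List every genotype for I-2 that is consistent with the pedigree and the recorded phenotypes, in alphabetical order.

F/I-1 aff ·: ff
F/I-2 un ·: FF|Ff
F/II-1 un I-1×I-2: Ff
F/II-2 aff ·: ff
F/III-1 aff II-2×II-1: ff
F/III-2 un II-2×II-1: Ff
F/III-3 aff II-2×II-1: ff
⇒ F over [I-1,I-2,II-1,II-2,III-1,III-2,III-3]: 2 consistent
G/I-1 un ·: Gg
G/I-2 un ·: Gg
G/II-1 aff I-1×I-2: gg
G/II-2 aff ·: gg
G/III-1 aff II-2×II-1: gg
G/III-2 aff II-2×II-1: gg
G/III-3 aff II-2×II-1: gg
⇒ G over [I-1,I-2,II-1,II-2,III-1,III-2,III-3]: 1 consistent

I-2 ∈ {FF Gg, Ff Gg}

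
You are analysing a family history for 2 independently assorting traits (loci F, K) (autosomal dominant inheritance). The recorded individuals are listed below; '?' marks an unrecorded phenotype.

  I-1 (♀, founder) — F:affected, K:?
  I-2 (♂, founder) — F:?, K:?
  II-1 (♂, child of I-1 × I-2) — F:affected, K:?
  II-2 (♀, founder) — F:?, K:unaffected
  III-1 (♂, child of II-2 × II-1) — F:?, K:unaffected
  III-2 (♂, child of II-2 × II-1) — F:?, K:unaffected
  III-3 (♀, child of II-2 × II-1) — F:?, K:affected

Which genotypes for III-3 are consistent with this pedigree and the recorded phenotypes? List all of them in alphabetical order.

III-3 ∈ {FF Kk, Ff Kk, ff Kk}

F/I-1 aff ·: Ff|FF
F/I-2 ? ·: ff|Ff|FF
F/II-1 aff I-1×I-2: Ff|FF
F/II-2 ? ·: ff|Ff|FF
F/III-1 ? II-2×II-1: ff|Ff|FF
F/III-2 ? II-2×II-1: ff|Ff|FF
F/III-3 ? II-2×II-1: ff|Ff|FF
⇒ F over [I-1,I-2,II-1,II-2,III-1,III-2,III-3]: 255 consistent
K/I-1 ? ·: kk|Kk|KK
K/I-2 ? ·: kk|Kk|KK
K/II-1 ? I-1×I-2: Kk
K/II-2 un ·: kk
K/III-1 un II-2×II-1: kk
K/III-2 un II-2×II-1: kk
K/III-3 aff II-2×II-1: Kk
⇒ K over [I-1,I-2,II-1,II-2,III-1,III-2,III-3]: 7 consistent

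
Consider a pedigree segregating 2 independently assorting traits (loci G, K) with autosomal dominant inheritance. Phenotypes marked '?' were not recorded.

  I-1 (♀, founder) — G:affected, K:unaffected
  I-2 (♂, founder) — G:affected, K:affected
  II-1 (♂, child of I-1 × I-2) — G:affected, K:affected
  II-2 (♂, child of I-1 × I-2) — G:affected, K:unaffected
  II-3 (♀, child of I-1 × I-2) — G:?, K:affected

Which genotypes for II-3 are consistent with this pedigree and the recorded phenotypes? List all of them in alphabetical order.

G/I-1 aff ·: Gg|GG
G/I-2 aff ·: Gg|GG
G/II-1 aff I-1×I-2: Gg|GG
G/II-2 aff I-1×I-2: Gg|GG
G/II-3 ? I-1×I-2: gg|Gg|GG
⇒ G over [I-1,I-2,II-1,II-2,II-3]: 29 consistent
K/I-1 un ·: kk
K/I-2 aff ·: Kk
K/II-1 aff I-1×I-2: Kk
K/II-2 un I-1×I-2: kk
K/II-3 aff I-1×I-2: Kk
⇒ K over [I-1,I-2,II-1,II-2,II-3]: 1 consistent

II-3 ∈ {GG Kk, Gg Kk, gg Kk}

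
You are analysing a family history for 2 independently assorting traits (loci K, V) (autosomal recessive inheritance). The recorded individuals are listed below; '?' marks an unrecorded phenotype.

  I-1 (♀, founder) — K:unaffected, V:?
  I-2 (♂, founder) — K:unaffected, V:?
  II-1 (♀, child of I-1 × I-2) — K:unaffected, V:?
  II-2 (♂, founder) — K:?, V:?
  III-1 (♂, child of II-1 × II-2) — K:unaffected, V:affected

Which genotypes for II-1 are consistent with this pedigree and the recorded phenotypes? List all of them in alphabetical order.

K/I-1 un ·: KK|Kk
K/I-2 un ·: KK|Kk
K/II-1 un I-1×I-2: KK|Kk
K/II-2 ? ·: KK|Kk|kk
K/III-1 un II-1×II-2: KK|Kk
⇒ K over [I-1,I-2,II-1,II-2,III-1]: 31 consistent
V/I-1 ? ·: VV|Vv|vv
V/I-2 ? ·: VV|Vv|vv
V/II-1 ? I-1×I-2: Vv|vv
V/II-2 ? ·: Vv|vv
V/III-1 aff II-1×II-2: vv
⇒ V over [I-1,I-2,II-1,II-2,III-1]: 22 consistent

II-1 ∈ {KK Vv, KK vv, Kk Vv, Kk vv}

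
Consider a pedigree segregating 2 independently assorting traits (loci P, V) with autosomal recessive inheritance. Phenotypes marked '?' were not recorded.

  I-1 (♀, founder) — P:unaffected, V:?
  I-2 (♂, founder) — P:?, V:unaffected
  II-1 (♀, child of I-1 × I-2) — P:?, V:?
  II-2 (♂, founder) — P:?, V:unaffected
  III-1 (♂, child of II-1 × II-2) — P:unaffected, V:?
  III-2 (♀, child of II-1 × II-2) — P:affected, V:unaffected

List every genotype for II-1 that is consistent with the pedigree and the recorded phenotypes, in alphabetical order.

II-1 ∈ {Pp VV, Pp Vv, Pp vv, pp VV, pp Vv, pp vv}

P/I-1 un ·: PP|Pp
P/I-2 ? ·: PP|Pp|pp
P/II-1 ? I-1×I-2: Pp|pp
P/II-2 ? ·: Pp|pp
P/III-1 un II-1×II-2: PP|Pp
P/III-2 aff II-1×II-2: pp
⇒ P over [I-1,I-2,II-1,II-2,III-1,III-2]: 17 consistent
V/I-1 ? ·: VV|Vv|vv
V/I-2 un ·: VV|Vv
V/II-1 ? I-1×I-2: VV|Vv|vv
V/II-2 un ·: VV|Vv
V/III-1 ? II-1×II-2: VV|Vv|vv
V/III-2 un II-1×II-2: VV|Vv
⇒ V over [I-1,I-2,II-1,II-2,III-1,III-2]: 76 consistent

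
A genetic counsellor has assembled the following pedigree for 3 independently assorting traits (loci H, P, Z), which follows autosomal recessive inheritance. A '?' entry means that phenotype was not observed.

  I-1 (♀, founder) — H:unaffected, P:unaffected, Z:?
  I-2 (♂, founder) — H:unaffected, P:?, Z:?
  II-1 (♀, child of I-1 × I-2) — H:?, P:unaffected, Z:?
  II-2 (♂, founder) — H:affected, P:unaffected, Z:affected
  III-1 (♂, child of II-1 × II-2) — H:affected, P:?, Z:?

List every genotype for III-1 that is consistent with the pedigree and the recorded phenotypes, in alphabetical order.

III-1 ∈ {hh PP Zz, hh PP zz, hh Pp Zz, hh Pp zz, hh pp Zz, hh pp zz}

H/I-1 un ·: HH|Hh
H/I-2 un ·: HH|Hh
H/II-1 ? I-1×I-2: Hh|hh
H/II-2 aff ·: hh
H/III-1 aff II-1×II-2: hh
⇒ H over [I-1,I-2,II-1,II-2,III-1]: 4 consistent
P/I-1 un ·: PP|Pp
P/I-2 ? ·: PP|Pp|pp
P/II-1 un I-1×I-2: PP|Pp
P/II-2 un ·: PP|Pp
P/III-1 ? II-1×II-2: PP|Pp|pp
⇒ P over [I-1,I-2,II-1,II-2,III-1]: 37 consistent
Z/I-1 ? ·: ZZ|Zz|zz
Z/I-2 ? ·: ZZ|Zz|zz
Z/II-1 ? I-1×I-2: ZZ|Zz|zz
Z/II-2 aff ·: zz
Z/III-1 ? II-1×II-2: Zz|zz
⇒ Z over [I-1,I-2,II-1,II-2,III-1]: 22 consistent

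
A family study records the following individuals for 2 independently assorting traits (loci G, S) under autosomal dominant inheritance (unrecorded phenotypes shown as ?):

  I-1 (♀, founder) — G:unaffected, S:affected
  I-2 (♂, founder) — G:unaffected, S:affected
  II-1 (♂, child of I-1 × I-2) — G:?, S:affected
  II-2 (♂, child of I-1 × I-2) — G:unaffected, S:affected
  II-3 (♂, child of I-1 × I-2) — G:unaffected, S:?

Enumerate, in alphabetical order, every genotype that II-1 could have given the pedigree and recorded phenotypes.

II-1 ∈ {gg SS, gg Ss}

G/I-1 un ·: gg
G/I-2 un ·: gg
G/II-1 ? I-1×I-2: gg
G/II-2 un I-1×I-2: gg
G/II-3 un I-1×I-2: gg
⇒ G over [I-1,I-2,II-1,II-2,II-3]: 1 consistent
S/I-1 aff ·: Ss|SS
S/I-2 aff ·: Ss|SS
S/II-1 aff I-1×I-2: Ss|SS
S/II-2 aff I-1×I-2: Ss|SS
S/II-3 ? I-1×I-2: ss|Ss|SS
⇒ S over [I-1,I-2,II-1,II-2,II-3]: 29 consistent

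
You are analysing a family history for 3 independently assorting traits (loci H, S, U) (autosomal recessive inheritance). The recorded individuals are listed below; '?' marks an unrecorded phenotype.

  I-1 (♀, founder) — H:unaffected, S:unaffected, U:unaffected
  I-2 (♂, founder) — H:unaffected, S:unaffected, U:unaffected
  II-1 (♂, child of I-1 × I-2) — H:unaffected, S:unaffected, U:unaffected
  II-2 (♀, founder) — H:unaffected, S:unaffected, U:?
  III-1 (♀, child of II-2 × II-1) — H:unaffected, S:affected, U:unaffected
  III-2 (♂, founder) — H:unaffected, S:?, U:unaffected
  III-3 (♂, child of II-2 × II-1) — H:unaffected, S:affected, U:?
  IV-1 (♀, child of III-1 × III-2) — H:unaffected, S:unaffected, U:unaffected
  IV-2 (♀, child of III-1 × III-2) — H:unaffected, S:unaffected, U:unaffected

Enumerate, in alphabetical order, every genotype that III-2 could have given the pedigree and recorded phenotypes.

III-2 ∈ {HH SS UU, HH SS Uu, HH Ss UU, HH Ss Uu, Hh SS UU, Hh SS Uu, Hh Ss UU, Hh Ss Uu}

H/I-1 un ·: HH|Hh
H/I-2 un ·: HH|Hh
H/II-1 un I-1×I-2: HH|Hh
H/II-2 un ·: HH|Hh
H/III-1 un II-2×II-1: HH|Hh
H/III-2 un ·: HH|Hh
H/III-3 un II-2×II-1: HH|Hh
H/IV-1 un III-1×III-2: HH|Hh
H/IV-2 un III-1×III-2: HH|Hh
⇒ H over [I-1,I-2,II-1,II-2,III-1,III-2,III-3,IV-1,IV-2]: 280 consistent
S/I-1 un ·: SS|Ss
S/I-2 un ·: SS|Ss
S/II-1 un I-1×I-2: Ss
S/II-2 un ·: Ss
S/III-1 aff II-2×II-1: ss
S/III-2 ? ·: SS|Ss
S/III-3 aff II-2×II-1: ss
S/IV-1 un III-1×III-2: Ss
S/IV-2 un III-1×III-2: Ss
⇒ S over [I-1,I-2,II-1,II-2,III-1,III-2,III-3,IV-1,IV-2]: 6 consistent
U/I-1 un ·: UU|Uu
U/I-2 un ·: UU|Uu
U/II-1 un I-1×I-2: UU|Uu
U/II-2 ? ·: UU|Uu|uu
U/III-1 un II-2×II-1: UU|Uu
U/III-2 un ·: UU|Uu
U/III-3 ? II-2×II-1: UU|Uu|uu
U/IV-1 un III-1×III-2: UU|Uu
U/IV-2 un III-1×III-2: UU|Uu
⇒ U over [I-1,I-2,II-1,II-2,III-1,III-2,III-3,IV-1,IV-2]: 399 consistent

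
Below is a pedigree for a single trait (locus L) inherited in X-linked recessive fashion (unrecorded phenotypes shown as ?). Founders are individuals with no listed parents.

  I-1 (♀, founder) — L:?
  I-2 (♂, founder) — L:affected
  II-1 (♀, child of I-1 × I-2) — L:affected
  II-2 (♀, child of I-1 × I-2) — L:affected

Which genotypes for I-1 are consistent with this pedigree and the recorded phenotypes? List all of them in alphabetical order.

I-1 ∈ {X^LX^l, X^lX^l}

L/I-1 ? ·: X^LX^l|X^lX^l
L/I-2 aff ·: X^lY
L/II-1 aff I-1×I-2: X^lX^l
L/II-2 aff I-1×I-2: X^lX^l
⇒ L over [I-1,I-2,II-1,II-2]: 2 consistent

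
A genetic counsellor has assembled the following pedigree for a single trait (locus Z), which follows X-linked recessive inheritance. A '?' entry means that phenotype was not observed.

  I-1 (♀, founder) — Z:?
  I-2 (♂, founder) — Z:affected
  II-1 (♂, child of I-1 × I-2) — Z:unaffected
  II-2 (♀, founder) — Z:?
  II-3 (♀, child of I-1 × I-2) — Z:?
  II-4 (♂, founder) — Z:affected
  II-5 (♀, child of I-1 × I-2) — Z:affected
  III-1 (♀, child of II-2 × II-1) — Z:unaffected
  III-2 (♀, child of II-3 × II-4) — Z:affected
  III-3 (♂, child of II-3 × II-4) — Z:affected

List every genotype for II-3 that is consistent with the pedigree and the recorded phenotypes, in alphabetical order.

Z/I-1 ? ·: X^ZX^z
Z/I-2 aff ·: X^zY
Z/II-1 un I-1×I-2: X^ZY
Z/II-2 ? ·: X^ZX^Z|X^ZX^z|X^zX^z
Z/II-3 ? I-1×I-2: X^ZX^z|X^zX^z
Z/II-4 aff ·: X^zY
Z/II-5 aff I-1×I-2: X^zX^z
Z/III-1 un II-2×II-1: X^ZX^Z|X^ZX^z
Z/III-2 aff II-3×II-4: X^zX^z
Z/III-3 aff II-3×II-4: X^zY
⇒ Z over [I-1,I-2,II-1,II-2,II-3,II-4,II-5,III-1,III-2,III-3]: 8 consistent

II-3 ∈ {X^ZX^z, X^zX^z}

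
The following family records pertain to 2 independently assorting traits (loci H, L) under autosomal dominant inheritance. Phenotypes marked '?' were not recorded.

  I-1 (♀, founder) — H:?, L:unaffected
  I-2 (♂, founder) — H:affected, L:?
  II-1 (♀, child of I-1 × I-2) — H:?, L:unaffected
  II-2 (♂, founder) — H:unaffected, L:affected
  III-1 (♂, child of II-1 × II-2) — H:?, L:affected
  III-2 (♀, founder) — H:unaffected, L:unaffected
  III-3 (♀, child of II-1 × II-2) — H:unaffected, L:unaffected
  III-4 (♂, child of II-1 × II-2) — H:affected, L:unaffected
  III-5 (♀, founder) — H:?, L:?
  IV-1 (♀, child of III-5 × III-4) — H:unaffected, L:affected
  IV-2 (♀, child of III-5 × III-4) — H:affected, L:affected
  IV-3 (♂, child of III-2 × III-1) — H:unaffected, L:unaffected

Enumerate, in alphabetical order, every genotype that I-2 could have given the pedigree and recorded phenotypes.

H/I-1 ? ·: hh|Hh|HH
H/I-2 aff ·: Hh|HH
H/II-1 ? I-1×I-2: Hh
H/II-2 un ·: hh
H/III-1 ? II-1×II-2: hh|Hh
H/III-2 un ·: hh
H/III-3 un II-1×II-2: hh
H/III-4 aff II-1×II-2: Hh
H/III-5 ? ·: hh|Hh
H/IV-1 un III-5×III-4: hh
H/IV-2 aff III-5×III-4: Hh|HH
H/IV-3 un III-2×III-1: hh
⇒ H over [I-1,I-2,II-1,II-2,III-1,III-2,III-3,III-4,III-5,IV-1,IV-2,IV-3]: 30 consistent
L/I-1 un ·: ll
L/I-2 ? ·: ll|Ll
L/II-1 un I-1×I-2: ll
L/II-2 aff ·: Ll
L/III-1 aff II-1×II-2: Ll
L/III-2 un ·: ll
L/III-3 un II-1×II-2: ll
L/III-4 un II-1×II-2: ll
L/III-5 ? ·: Ll|LL
L/IV-1 aff III-5×III-4: Ll
L/IV-2 aff III-5×III-4: Ll
L/IV-3 un III-2×III-1: ll
⇒ L over [I-1,I-2,II-1,II-2,III-1,III-2,III-3,III-4,III-5,IV-1,IV-2,IV-3]: 4 consistent

I-2 ∈ {HH Ll, HH ll, Hh Ll, Hh ll}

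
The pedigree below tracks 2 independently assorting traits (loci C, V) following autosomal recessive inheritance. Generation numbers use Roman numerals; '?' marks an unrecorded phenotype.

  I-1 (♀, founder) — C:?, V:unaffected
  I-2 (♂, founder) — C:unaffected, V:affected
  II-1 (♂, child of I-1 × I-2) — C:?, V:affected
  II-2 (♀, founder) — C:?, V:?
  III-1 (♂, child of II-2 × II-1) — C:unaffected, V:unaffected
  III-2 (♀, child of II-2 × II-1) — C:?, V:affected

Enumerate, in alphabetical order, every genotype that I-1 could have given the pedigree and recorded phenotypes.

C/I-1 ? ·: CC|Cc|cc
C/I-2 un ·: CC|Cc
C/II-1 ? I-1×I-2: CC|Cc|cc
C/II-2 ? ·: CC|Cc|cc
C/III-1 un II-2×II-1: CC|Cc
C/III-2 ? II-2×II-1: CC|Cc|cc
⇒ C over [I-1,I-2,II-1,II-2,III-1,III-2]: 90 consistent
V/I-1 un ·: Vv
V/I-2 aff ·: vv
V/II-1 aff I-1×I-2: vv
V/II-2 ? ·: Vv
V/III-1 un II-2×II-1: Vv
V/III-2 aff II-2×II-1: vv
⇒ V over [I-1,I-2,II-1,II-2,III-1,III-2]: 1 consistent

I-1 ∈ {CC Vv, Cc Vv, cc Vv}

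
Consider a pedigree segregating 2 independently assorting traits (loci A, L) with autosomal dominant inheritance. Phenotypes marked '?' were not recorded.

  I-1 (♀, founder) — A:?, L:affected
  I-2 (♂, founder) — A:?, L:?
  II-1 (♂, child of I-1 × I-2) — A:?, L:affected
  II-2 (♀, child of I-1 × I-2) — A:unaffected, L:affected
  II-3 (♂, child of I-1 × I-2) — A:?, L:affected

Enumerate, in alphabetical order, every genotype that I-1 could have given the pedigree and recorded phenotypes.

A/I-1 ? ·: aa|Aa
A/I-2 ? ·: aa|Aa
A/II-1 ? I-1×I-2: aa|Aa|AA
A/II-2 un I-1×I-2: aa
A/II-3 ? I-1×I-2: aa|Aa|AA
⇒ A over [I-1,I-2,II-1,II-2,II-3]: 18 consistent
L/I-1 aff ·: Ll|LL
L/I-2 ? ·: ll|Ll|LL
L/II-1 aff I-1×I-2: Ll|LL
L/II-2 aff I-1×I-2: Ll|LL
L/II-3 aff I-1×I-2: Ll|LL
⇒ L over [I-1,I-2,II-1,II-2,II-3]: 27 consistent

I-1 ∈ {Aa LL, Aa Ll, aa LL, aa Ll}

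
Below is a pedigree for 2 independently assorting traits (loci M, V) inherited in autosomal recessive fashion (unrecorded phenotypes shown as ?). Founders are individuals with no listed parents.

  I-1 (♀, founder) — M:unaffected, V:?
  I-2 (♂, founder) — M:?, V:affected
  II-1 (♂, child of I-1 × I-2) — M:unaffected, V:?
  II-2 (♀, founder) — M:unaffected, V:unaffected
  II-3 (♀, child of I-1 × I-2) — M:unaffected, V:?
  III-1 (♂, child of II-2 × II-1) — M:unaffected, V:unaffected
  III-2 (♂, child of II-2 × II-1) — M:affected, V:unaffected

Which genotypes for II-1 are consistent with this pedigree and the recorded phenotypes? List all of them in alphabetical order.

M/I-1 un ·: MM|Mm
M/I-2 ? ·: MM|Mm|mm
M/II-1 un I-1×I-2: Mm
M/II-2 un ·: Mm
M/II-3 un I-1×I-2: MM|Mm
M/III-1 un II-2×II-1: MM|Mm
M/III-2 aff II-2×II-1: mm
⇒ M over [I-1,I-2,II-1,II-2,II-3,III-1,III-2]: 16 consistent
V/I-1 ? ·: VV|Vv|vv
V/I-2 aff ·: vv
V/II-1 ? I-1×I-2: Vv|vv
V/II-2 un ·: VV|Vv
V/II-3 ? I-1×I-2: Vv|vv
V/III-1 un II-2×II-1: VV|Vv
V/III-2 un II-2×II-1: VV|Vv
⇒ V over [I-1,I-2,II-1,II-2,II-3,III-1,III-2]: 30 consistent

II-1 ∈ {Mm Vv, Mm vv}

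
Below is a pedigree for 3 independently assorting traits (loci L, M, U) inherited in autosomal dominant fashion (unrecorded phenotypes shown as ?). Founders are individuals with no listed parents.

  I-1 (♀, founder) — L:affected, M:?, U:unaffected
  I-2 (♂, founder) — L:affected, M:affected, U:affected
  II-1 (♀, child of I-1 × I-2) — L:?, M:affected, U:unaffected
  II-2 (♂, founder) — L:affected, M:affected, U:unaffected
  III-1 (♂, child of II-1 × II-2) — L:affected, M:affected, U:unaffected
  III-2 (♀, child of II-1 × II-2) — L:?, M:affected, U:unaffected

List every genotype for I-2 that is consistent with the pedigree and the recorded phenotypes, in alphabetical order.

I-2 ∈ {LL MM Uu, LL Mm Uu, Ll MM Uu, Ll Mm Uu}

L/I-1 aff ·: Ll|LL
L/I-2 aff ·: Ll|LL
L/II-1 ? I-1×I-2: ll|Ll|LL
L/II-2 aff ·: Ll|LL
L/III-1 aff II-1×II-2: Ll|LL
L/III-2 ? II-1×II-2: ll|Ll|LL
⇒ L over [I-1,I-2,II-1,II-2,III-1,III-2]: 53 consistent
M/I-1 ? ·: mm|Mm|MM
M/I-2 aff ·: Mm|MM
M/II-1 aff I-1×I-2: Mm|MM
M/II-2 aff ·: Mm|MM
M/III-1 aff II-1×II-2: Mm|MM
M/III-2 aff II-1×II-2: Mm|MM
⇒ M over [I-1,I-2,II-1,II-2,III-1,III-2]: 60 consistent
U/I-1 un ·: uu
U/I-2 aff ·: Uu
U/II-1 un I-1×I-2: uu
U/II-2 un ·: uu
U/III-1 un II-1×II-2: uu
U/III-2 un II-1×II-2: uu
⇒ U over [I-1,I-2,II-1,II-2,III-1,III-2]: 1 consistent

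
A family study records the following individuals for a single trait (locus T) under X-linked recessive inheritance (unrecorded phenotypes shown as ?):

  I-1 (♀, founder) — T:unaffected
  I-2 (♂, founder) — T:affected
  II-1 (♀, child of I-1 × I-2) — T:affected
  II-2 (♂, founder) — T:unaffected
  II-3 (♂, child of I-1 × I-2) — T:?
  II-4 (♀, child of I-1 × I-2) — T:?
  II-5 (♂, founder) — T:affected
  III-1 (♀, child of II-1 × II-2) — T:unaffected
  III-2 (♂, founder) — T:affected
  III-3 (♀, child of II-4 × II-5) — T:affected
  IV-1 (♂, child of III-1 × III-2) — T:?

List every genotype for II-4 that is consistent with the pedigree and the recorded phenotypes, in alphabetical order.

II-4 ∈ {X^TX^t, X^tX^t}

T/I-1 un ·: X^TX^t
T/I-2 aff ·: X^tY
T/II-1 aff I-1×I-2: X^tX^t
T/II-2 un ·: X^TY
T/II-3 ? I-1×I-2: X^TY|X^tY
T/II-4 ? I-1×I-2: X^TX^t|X^tX^t
T/II-5 aff ·: X^tY
T/III-1 un II-1×II-2: X^TX^t
T/III-2 aff ·: X^tY
T/III-3 aff II-4×II-5: X^tX^t
T/IV-1 ? III-1×III-2: X^TY|X^tY
⇒ T over [I-1,I-2,II-1,II-2,II-3,II-4,II-5,III-1,III-2,III-3,IV-1]: 8 consistent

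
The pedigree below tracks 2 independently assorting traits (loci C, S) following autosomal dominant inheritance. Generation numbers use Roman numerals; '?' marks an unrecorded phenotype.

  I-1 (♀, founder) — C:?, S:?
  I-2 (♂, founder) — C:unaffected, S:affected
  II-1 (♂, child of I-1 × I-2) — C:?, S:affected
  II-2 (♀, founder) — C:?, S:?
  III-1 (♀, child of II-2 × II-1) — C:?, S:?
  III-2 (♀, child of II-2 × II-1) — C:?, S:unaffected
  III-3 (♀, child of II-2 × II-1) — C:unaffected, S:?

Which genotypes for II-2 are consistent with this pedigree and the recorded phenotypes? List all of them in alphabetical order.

II-2 ∈ {Cc Ss, Cc ss, cc Ss, cc ss}

C/I-1 ? ·: cc|Cc|CC
C/I-2 un ·: cc
C/II-1 ? I-1×I-2: cc|Cc
C/II-2 ? ·: cc|Cc
C/III-1 ? II-2×II-1: cc|Cc|CC
C/III-2 ? II-2×II-1: cc|Cc|CC
C/III-3 un II-2×II-1: cc
⇒ C over [I-1,I-2,II-1,II-2,III-1,III-2,III-3]: 36 consistent
S/I-1 ? ·: ss|Ss|SS
S/I-2 aff ·: Ss|SS
S/II-1 aff I-1×I-2: Ss
S/II-2 ? ·: ss|Ss
S/III-1 ? II-2×II-1: ss|Ss|SS
S/III-2 un II-2×II-1: ss
S/III-3 ? II-2×II-1: ss|Ss|SS
⇒ S over [I-1,I-2,II-1,II-2,III-1,III-2,III-3]: 65 consistent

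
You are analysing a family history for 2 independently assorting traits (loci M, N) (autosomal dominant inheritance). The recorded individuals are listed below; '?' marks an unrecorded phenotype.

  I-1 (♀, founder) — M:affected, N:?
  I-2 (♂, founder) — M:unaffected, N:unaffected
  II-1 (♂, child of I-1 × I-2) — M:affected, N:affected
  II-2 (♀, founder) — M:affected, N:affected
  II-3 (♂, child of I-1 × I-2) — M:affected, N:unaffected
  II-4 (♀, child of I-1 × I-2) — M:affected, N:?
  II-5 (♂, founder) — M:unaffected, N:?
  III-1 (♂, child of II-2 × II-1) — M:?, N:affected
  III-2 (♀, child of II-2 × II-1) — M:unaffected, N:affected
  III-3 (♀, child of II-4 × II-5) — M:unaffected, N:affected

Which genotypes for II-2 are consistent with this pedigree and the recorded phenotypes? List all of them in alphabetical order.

II-2 ∈ {Mm NN, Mm Nn}

M/I-1 aff ·: Mm|MM
M/I-2 un ·: mm
M/II-1 aff I-1×I-2: Mm
M/II-2 aff ·: Mm
M/II-3 aff I-1×I-2: Mm
M/II-4 aff I-1×I-2: Mm
M/II-5 un ·: mm
M/III-1 ? II-2×II-1: mm|Mm|MM
M/III-2 un II-2×II-1: mm
M/III-3 un II-4×II-5: mm
⇒ M over [I-1,I-2,II-1,II-2,II-3,II-4,II-5,III-1,III-2,III-3]: 6 consistent
N/I-1 ? ·: Nn
N/I-2 un ·: nn
N/II-1 aff I-1×I-2: Nn
N/II-2 aff ·: Nn|NN
N/II-3 un I-1×I-2: nn
N/II-4 ? I-1×I-2: nn|Nn
N/II-5 ? ·: nn|Nn|NN
N/III-1 aff II-2×II-1: Nn|NN
N/III-2 aff II-2×II-1: Nn|NN
N/III-3 aff II-4×II-5: Nn|NN
⇒ N over [I-1,I-2,II-1,II-2,II-3,II-4,II-5,III-1,III-2,III-3]: 56 consistent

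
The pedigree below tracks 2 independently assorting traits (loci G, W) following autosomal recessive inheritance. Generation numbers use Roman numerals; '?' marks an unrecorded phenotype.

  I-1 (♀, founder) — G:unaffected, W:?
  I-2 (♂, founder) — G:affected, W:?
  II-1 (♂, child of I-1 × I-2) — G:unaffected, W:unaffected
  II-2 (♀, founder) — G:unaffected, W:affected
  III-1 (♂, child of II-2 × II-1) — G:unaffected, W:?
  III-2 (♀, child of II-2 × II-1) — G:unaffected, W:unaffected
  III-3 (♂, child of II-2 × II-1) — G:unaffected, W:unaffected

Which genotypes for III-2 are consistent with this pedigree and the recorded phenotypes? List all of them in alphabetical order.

G/I-1 un ·: GG|Gg
G/I-2 aff ·: gg
G/II-1 un I-1×I-2: Gg
G/II-2 un ·: GG|Gg
G/III-1 un II-2×II-1: GG|Gg
G/III-2 un II-2×II-1: GG|Gg
G/III-3 un II-2×II-1: GG|Gg
⇒ G over [I-1,I-2,II-1,II-2,III-1,III-2,III-3]: 32 consistent
W/I-1 ? ·: WW|Ww|ww
W/I-2 ? ·: WW|Ww|ww
W/II-1 un I-1×I-2: WW|Ww
W/II-2 aff ·: ww
W/III-1 ? II-2×II-1: Ww|ww
W/III-2 un II-2×II-1: Ww
W/III-3 un II-2×II-1: Ww
⇒ W over [I-1,I-2,II-1,II-2,III-1,III-2,III-3]: 18 consistent

III-2 ∈ {GG Ww, Gg Ww}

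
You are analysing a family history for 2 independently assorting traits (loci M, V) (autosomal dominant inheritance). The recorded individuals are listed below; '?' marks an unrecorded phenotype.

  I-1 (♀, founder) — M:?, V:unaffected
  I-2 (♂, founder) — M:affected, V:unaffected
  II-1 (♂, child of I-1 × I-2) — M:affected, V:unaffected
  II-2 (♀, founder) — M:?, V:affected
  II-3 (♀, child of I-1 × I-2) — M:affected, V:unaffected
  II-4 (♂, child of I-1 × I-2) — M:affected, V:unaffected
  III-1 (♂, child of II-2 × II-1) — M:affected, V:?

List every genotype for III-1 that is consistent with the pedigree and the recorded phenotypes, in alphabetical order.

M/I-1 ? ·: mm|Mm|MM
M/I-2 aff ·: Mm|MM
M/II-1 aff I-1×I-2: Mm|MM
M/II-2 ? ·: mm|Mm|MM
M/II-3 aff I-1×I-2: Mm|MM
M/II-4 aff I-1×I-2: Mm|MM
M/III-1 aff II-2×II-1: Mm|MM
⇒ M over [I-1,I-2,II-1,II-2,II-3,II-4,III-1]: 122 consistent
V/I-1 un ·: vv
V/I-2 un ·: vv
V/II-1 un I-1×I-2: vv
V/II-2 aff ·: Vv|VV
V/II-3 un I-1×I-2: vv
V/II-4 un I-1×I-2: vv
V/III-1 ? II-2×II-1: vv|Vv
⇒ V over [I-1,I-2,II-1,II-2,II-3,II-4,III-1]: 3 consistent

III-1 ∈ {MM Vv, MM vv, Mm Vv, Mm vv}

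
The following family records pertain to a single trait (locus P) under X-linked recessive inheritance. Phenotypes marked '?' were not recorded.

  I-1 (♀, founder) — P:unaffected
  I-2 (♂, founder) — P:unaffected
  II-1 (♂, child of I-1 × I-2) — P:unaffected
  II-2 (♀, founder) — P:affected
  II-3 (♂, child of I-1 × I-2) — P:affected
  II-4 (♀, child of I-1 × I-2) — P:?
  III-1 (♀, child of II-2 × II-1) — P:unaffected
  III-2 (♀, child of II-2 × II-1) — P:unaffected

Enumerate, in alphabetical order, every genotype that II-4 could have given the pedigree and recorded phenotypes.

P/I-1 un ·: X^PX^p
P/I-2 un ·: X^PY
P/II-1 un I-1×I-2: X^PY
P/II-2 aff ·: X^pX^p
P/II-3 aff I-1×I-2: X^pY
P/II-4 ? I-1×I-2: X^PX^P|X^PX^p
P/III-1 un II-2×II-1: X^PX^p
P/III-2 un II-2×II-1: X^PX^p
⇒ P over [I-1,I-2,II-1,II-2,II-3,II-4,III-1,III-2]: 2 consistent

II-4 ∈ {X^PX^P, X^PX^p}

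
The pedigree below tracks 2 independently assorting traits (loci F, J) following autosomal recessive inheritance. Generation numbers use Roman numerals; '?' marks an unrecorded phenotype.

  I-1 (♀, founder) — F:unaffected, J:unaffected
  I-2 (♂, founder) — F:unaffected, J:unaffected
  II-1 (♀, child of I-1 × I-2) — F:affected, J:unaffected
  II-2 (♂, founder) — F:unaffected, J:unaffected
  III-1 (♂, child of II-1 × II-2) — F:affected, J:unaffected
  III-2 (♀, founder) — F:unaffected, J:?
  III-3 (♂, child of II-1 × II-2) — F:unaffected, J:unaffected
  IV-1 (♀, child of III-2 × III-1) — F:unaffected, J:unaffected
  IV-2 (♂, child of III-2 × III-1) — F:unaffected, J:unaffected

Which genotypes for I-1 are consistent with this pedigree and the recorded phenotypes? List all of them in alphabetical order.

F/I-1 un ·: Ff
F/I-2 un ·: Ff
F/II-1 aff I-1×I-2: ff
F/II-2 un ·: Ff
F/III-1 aff II-1×II-2: ff
F/III-2 un ·: FF|Ff
F/III-3 un II-1×II-2: Ff
F/IV-1 un III-2×III-1: Ff
F/IV-2 un III-2×III-1: Ff
⇒ F over [I-1,I-2,II-1,II-2,III-1,III-2,III-3,IV-1,IV-2]: 2 consistent
J/I-1 un ·: JJ|Jj
J/I-2 un ·: JJ|Jj
J/II-1 un I-1×I-2: JJ|Jj
J/II-2 un ·: JJ|Jj
J/III-1 un II-1×II-2: JJ|Jj
J/III-2 ? ·: JJ|Jj|jj
J/III-3 un II-1×II-2: JJ|Jj
J/IV-1 un III-2×III-1: JJ|Jj
J/IV-2 un III-2×III-1: JJ|Jj
⇒ J over [I-1,I-2,II-1,II-2,III-1,III-2,III-3,IV-1,IV-2]: 324 consistent

I-1 ∈ {Ff JJ, Ff Jj}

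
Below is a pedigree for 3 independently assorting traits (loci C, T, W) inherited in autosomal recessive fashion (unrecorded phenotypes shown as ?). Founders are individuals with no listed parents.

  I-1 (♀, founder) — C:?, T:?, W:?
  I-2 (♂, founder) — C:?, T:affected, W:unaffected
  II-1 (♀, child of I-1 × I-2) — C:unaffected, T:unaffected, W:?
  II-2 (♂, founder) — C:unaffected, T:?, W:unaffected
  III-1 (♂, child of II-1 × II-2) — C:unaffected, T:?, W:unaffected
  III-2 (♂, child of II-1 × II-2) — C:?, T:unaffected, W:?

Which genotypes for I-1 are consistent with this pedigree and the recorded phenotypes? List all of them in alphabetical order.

C/I-1 ? ·: CC|Cc|cc
C/I-2 ? ·: CC|Cc|cc
C/II-1 un I-1×I-2: CC|Cc
C/II-2 un ·: CC|Cc
C/III-1 un II-1×II-2: CC|Cc
C/III-2 ? II-1×II-2: CC|Cc|cc
⇒ C over [I-1,I-2,II-1,II-2,III-1,III-2]: 90 consistent
T/I-1 ? ·: TT|Tt
T/I-2 aff ·: tt
T/II-1 un I-1×I-2: Tt
T/II-2 ? ·: TT|Tt|tt
T/III-1 ? II-1×II-2: TT|Tt|tt
T/III-2 un II-1×II-2: TT|Tt
⇒ T over [I-1,I-2,II-1,II-2,III-1,III-2]: 24 consistent
W/I-1 ? ·: WW|Ww|ww
W/I-2 un ·: WW|Ww
W/II-1 ? I-1×I-2: WW|Ww|ww
W/II-2 un ·: WW|Ww
W/III-1 un II-1×II-2: WW|Ww
W/III-2 ? II-1×II-2: WW|Ww|ww
⇒ W over [I-1,I-2,II-1,II-2,III-1,III-2]: 76 consistent

I-1 ∈ {CC TT WW, CC TT Ww, CC TT ww, CC Tt WW, CC Tt Ww, CC Tt ww, Cc TT WW, Cc TT Ww, Cc TT ww, Cc Tt WW, Cc Tt Ww, Cc Tt ww, cc TT WW, cc TT Ww, cc TT ww, cc Tt WW, cc Tt Ww, cc Tt ww}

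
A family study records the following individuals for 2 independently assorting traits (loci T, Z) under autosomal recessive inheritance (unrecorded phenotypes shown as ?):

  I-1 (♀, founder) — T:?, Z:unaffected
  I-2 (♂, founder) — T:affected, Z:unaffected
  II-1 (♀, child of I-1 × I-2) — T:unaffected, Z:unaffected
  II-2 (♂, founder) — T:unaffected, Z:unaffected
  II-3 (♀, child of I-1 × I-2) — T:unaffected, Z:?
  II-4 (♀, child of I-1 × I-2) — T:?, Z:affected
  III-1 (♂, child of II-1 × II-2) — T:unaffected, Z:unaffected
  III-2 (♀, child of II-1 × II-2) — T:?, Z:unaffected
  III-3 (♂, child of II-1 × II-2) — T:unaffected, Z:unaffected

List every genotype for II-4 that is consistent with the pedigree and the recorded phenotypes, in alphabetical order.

II-4 ∈ {Tt zz, tt zz}

T/I-1 ? ·: TT|Tt
T/I-2 aff ·: tt
T/II-1 un I-1×I-2: Tt
T/II-2 un ·: TT|Tt
T/II-3 un I-1×I-2: Tt
T/II-4 ? I-1×I-2: Tt|tt
T/III-1 un II-1×II-2: TT|Tt
T/III-2 ? II-1×II-2: TT|Tt|tt
T/III-3 un II-1×II-2: TT|Tt
⇒ T over [I-1,I-2,II-1,II-2,II-3,II-4,III-1,III-2,III-3]: 60 consistent
Z/I-1 un ·: Zz
Z/I-2 un ·: Zz
Z/II-1 un I-1×I-2: ZZ|Zz
Z/II-2 un ·: ZZ|Zz
Z/II-3 ? I-1×I-2: ZZ|Zz|zz
Z/II-4 aff I-1×I-2: zz
Z/III-1 un II-1×II-2: ZZ|Zz
Z/III-2 un II-1×II-2: ZZ|Zz
Z/III-3 un II-1×II-2: ZZ|Zz
⇒ Z over [I-1,I-2,II-1,II-2,II-3,II-4,III-1,III-2,III-3]: 75 consistent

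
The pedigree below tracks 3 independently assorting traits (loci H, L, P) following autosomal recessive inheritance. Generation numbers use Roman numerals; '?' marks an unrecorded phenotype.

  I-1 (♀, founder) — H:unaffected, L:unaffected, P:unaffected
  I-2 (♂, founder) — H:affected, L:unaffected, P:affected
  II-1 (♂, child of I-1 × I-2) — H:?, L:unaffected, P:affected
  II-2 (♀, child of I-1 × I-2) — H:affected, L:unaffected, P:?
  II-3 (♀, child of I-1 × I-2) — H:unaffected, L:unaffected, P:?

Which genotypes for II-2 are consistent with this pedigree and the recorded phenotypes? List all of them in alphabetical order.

H/I-1 un ·: Hh
H/I-2 aff ·: hh
H/II-1 ? I-1×I-2: Hh|hh
H/II-2 aff I-1×I-2: hh
H/II-3 un I-1×I-2: Hh
⇒ H over [I-1,I-2,II-1,II-2,II-3]: 2 consistent
L/I-1 un ·: LL|Ll
L/I-2 un ·: LL|Ll
L/II-1 un I-1×I-2: LL|Ll
L/II-2 un I-1×I-2: LL|Ll
L/II-3 un I-1×I-2: LL|Ll
⇒ L over [I-1,I-2,II-1,II-2,II-3]: 25 consistent
P/I-1 un ·: Pp
P/I-2 aff ·: pp
P/II-1 aff I-1×I-2: pp
P/II-2 ? I-1×I-2: Pp|pp
P/II-3 ? I-1×I-2: Pp|pp
⇒ P over [I-1,I-2,II-1,II-2,II-3]: 4 consistent

II-2 ∈ {hh LL Pp, hh LL pp, hh Ll Pp, hh Ll pp}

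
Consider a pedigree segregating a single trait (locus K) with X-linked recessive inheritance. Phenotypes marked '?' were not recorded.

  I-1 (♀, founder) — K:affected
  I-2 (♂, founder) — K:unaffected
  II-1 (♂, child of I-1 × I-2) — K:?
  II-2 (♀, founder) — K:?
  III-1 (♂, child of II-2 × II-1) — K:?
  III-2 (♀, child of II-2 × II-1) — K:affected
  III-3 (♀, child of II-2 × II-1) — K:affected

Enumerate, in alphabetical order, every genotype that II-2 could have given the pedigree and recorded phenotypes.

K/I-1 aff ·: X^kX^k
K/I-2 un ·: X^KY
K/II-1 ? I-1×I-2: X^kY
K/II-2 ? ·: X^KX^k|X^kX^k
K/III-1 ? II-2×II-1: X^KY|X^kY
K/III-2 aff II-2×II-1: X^kX^k
K/III-3 aff II-2×II-1: X^kX^k
⇒ K over [I-1,I-2,II-1,II-2,III-1,III-2,III-3]: 3 consistent

II-2 ∈ {X^KX^k, X^kX^k}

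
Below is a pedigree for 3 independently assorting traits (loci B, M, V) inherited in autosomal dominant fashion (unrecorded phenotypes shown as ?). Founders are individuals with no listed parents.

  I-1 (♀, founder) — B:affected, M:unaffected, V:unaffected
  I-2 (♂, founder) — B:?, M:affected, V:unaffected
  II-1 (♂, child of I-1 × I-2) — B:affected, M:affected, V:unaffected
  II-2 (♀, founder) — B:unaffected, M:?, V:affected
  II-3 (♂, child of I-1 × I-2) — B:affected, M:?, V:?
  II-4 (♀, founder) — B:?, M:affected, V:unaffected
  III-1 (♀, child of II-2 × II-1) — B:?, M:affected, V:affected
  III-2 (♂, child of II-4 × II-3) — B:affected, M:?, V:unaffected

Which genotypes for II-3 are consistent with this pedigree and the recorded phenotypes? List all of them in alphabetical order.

B/I-1 aff ·: Bb|BB
B/I-2 ? ·: bb|Bb|BB
B/II-1 aff I-1×I-2: Bb|BB
B/II-2 un ·: bb
B/II-3 aff I-1×I-2: Bb|BB
B/II-4 ? ·: bb|Bb|BB
B/III-1 ? II-2×II-1: bb|Bb
B/III-2 aff II-4×II-3: Bb|BB
⇒ B over [I-1,I-2,II-1,II-2,II-3,II-4,III-1,III-2]: 105 consistent
M/I-1 un ·: mm
M/I-2 aff ·: Mm|MM
M/II-1 aff I-1×I-2: Mm
M/II-2 ? ·: mm|Mm|MM
M/II-3 ? I-1×I-2: mm|Mm
M/II-4 aff ·: Mm|MM
M/III-1 aff II-2×II-1: Mm|MM
M/III-2 ? II-4×II-3: mm|Mm|MM
⇒ M over [I-1,I-2,II-1,II-2,II-3,II-4,III-1,III-2]: 65 consistent
V/I-1 un ·: vv
V/I-2 un ·: vv
V/II-1 un I-1×I-2: vv
V/II-2 aff ·: Vv|VV
V/II-3 ? I-1×I-2: vv
V/II-4 un ·: vv
V/III-1 aff II-2×II-1: Vv
V/III-2 un II-4×II-3: vv
⇒ V over [I-1,I-2,II-1,II-2,II-3,II-4,III-1,III-2]: 2 consistent

II-3 ∈ {BB Mm vv, BB mm vv, Bb Mm vv, Bb mm vv}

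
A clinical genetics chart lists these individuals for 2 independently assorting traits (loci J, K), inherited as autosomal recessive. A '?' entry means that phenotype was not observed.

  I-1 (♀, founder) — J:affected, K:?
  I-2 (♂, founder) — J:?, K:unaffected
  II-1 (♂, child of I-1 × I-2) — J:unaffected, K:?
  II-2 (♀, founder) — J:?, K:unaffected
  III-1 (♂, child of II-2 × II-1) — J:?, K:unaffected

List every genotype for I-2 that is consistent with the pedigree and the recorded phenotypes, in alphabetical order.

I-2 ∈ {JJ KK, JJ Kk, Jj KK, Jj Kk}

J/I-1 aff ·: jj
J/I-2 ? ·: JJ|Jj
J/II-1 un I-1×I-2: Jj
J/II-2 ? ·: JJ|Jj|jj
J/III-1 ? II-2×II-1: JJ|Jj|jj
⇒ J over [I-1,I-2,II-1,II-2,III-1]: 14 consistent
K/I-1 ? ·: KK|Kk|kk
K/I-2 un ·: KK|Kk
K/II-1 ? I-1×I-2: KK|Kk|kk
K/II-2 un ·: KK|Kk
K/III-1 un II-2×II-1: KK|Kk
⇒ K over [I-1,I-2,II-1,II-2,III-1]: 36 consistent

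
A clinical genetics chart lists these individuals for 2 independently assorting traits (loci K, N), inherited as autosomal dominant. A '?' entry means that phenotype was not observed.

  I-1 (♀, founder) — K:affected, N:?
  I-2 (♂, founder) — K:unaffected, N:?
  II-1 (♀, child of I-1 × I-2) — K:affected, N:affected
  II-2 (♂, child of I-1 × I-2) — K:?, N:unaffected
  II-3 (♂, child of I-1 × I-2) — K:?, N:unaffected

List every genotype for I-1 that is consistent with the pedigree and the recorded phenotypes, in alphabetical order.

I-1 ∈ {KK Nn, KK nn, Kk Nn, Kk nn}

K/I-1 aff ·: Kk|KK
K/I-2 un ·: kk
K/II-1 aff I-1×I-2: Kk
K/II-2 ? I-1×I-2: kk|Kk
K/II-3 ? I-1×I-2: kk|Kk
⇒ K over [I-1,I-2,II-1,II-2,II-3]: 5 consistent
N/I-1 ? ·: nn|Nn
N/I-2 ? ·: nn|Nn
N/II-1 aff I-1×I-2: Nn|NN
N/II-2 un I-1×I-2: nn
N/II-3 un I-1×I-2: nn
⇒ N over [I-1,I-2,II-1,II-2,II-3]: 4 consistent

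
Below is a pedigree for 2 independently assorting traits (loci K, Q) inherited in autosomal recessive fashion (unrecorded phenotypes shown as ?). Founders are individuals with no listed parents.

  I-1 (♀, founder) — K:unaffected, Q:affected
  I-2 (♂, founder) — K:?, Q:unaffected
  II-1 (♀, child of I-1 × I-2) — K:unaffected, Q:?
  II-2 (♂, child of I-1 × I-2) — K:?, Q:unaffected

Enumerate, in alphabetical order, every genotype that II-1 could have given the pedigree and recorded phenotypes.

K/I-1 un ·: KK|Kk
K/I-2 ? ·: KK|Kk|kk
K/II-1 un I-1×I-2: KK|Kk
K/II-2 ? I-1×I-2: KK|Kk|kk
⇒ K over [I-1,I-2,II-1,II-2]: 18 consistent
Q/I-1 aff ·: qq
Q/I-2 un ·: QQ|Qq
Q/II-1 ? I-1×I-2: Qq|qq
Q/II-2 un I-1×I-2: Qq
⇒ Q over [I-1,I-2,II-1,II-2]: 3 consistent

II-1 ∈ {KK Qq, KK qq, Kk Qq, Kk qq}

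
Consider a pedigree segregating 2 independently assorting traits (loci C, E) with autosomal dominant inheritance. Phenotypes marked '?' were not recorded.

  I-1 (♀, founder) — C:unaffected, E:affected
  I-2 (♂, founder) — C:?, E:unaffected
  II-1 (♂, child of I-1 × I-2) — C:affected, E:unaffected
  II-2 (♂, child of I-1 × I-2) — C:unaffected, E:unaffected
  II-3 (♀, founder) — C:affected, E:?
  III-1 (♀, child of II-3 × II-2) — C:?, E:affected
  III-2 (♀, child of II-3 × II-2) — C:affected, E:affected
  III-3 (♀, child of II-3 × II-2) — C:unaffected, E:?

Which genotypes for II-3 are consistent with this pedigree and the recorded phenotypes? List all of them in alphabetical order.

C/I-1 un ·: cc
C/I-2 ? ·: Cc
C/II-1 aff I-1×I-2: Cc
C/II-2 un I-1×I-2: cc
C/II-3 aff ·: Cc
C/III-1 ? II-3×II-2: cc|Cc
C/III-2 aff II-3×II-2: Cc
C/III-3 un II-3×II-2: cc
⇒ C over [I-1,I-2,II-1,II-2,II-3,III-1,III-2,III-3]: 2 consistent
E/I-1 aff ·: Ee
E/I-2 un ·: ee
E/II-1 un I-1×I-2: ee
E/II-2 un I-1×I-2: ee
E/II-3 ? ·: Ee|EE
E/III-1 aff II-3×II-2: Ee
E/III-2 aff II-3×II-2: Ee
E/III-3 ? II-3×II-2: ee|Ee
⇒ E over [I-1,I-2,II-1,II-2,II-3,III-1,III-2,III-3]: 3 consistent

II-3 ∈ {Cc EE, Cc Ee}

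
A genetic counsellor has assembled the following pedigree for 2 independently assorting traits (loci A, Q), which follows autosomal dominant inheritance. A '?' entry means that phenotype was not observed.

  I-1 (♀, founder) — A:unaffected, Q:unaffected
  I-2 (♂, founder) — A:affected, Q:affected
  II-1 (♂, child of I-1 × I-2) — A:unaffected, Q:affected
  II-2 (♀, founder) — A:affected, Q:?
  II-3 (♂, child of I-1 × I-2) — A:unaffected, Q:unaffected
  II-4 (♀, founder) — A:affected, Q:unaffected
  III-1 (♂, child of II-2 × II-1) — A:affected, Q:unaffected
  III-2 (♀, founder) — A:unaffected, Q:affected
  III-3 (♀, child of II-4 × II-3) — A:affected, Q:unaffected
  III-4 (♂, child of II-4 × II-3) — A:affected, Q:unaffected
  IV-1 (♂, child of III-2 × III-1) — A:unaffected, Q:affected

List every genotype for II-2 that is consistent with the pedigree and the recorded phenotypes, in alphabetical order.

II-2 ∈ {AA Qq, AA qq, Aa Qq, Aa qq}

A/I-1 un ·: aa
A/I-2 aff ·: Aa
A/II-1 un I-1×I-2: aa
A/II-2 aff ·: Aa|AA
A/II-3 un I-1×I-2: aa
A/II-4 aff ·: Aa|AA
A/III-1 aff II-2×II-1: Aa
A/III-2 un ·: aa
A/III-3 aff II-4×II-3: Aa
A/III-4 aff II-4×II-3: Aa
A/IV-1 un III-2×III-1: aa
⇒ A over [I-1,I-2,II-1,II-2,II-3,II-4,III-1,III-2,III-3,III-4,IV-1]: 4 consistent
Q/I-1 un ·: qq
Q/I-2 aff ·: Qq
Q/II-1 aff I-1×I-2: Qq
Q/II-2 ? ·: qq|Qq
Q/II-3 un I-1×I-2: qq
Q/II-4 un ·: qq
Q/III-1 un II-2×II-1: qq
Q/III-2 aff ·: Qq|QQ
Q/III-3 un II-4×II-3: qq
Q/III-4 un II-4×II-3: qq
Q/IV-1 aff III-2×III-1: Qq
⇒ Q over [I-1,I-2,II-1,II-2,II-3,II-4,III-1,III-2,III-3,III-4,IV-1]: 4 consistent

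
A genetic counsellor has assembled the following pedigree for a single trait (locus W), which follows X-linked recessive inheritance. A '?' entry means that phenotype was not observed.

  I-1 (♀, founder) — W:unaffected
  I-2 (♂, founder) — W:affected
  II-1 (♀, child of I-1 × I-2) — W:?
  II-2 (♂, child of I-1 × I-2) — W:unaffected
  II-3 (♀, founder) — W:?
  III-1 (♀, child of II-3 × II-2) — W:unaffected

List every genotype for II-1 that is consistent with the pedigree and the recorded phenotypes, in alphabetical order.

II-1 ∈ {X^WX^w, X^wX^w}

W/I-1 un ·: X^WX^W|X^WX^w
W/I-2 aff ·: X^wY
W/II-1 ? I-1×I-2: X^WX^w|X^wX^w
W/II-2 un I-1×I-2: X^WY
W/II-3 ? ·: X^WX^W|X^WX^w|X^wX^w
W/III-1 un II-3×II-2: X^WX^W|X^WX^w
⇒ W over [I-1,I-2,II-1,II-2,II-3,III-1]: 12 consistent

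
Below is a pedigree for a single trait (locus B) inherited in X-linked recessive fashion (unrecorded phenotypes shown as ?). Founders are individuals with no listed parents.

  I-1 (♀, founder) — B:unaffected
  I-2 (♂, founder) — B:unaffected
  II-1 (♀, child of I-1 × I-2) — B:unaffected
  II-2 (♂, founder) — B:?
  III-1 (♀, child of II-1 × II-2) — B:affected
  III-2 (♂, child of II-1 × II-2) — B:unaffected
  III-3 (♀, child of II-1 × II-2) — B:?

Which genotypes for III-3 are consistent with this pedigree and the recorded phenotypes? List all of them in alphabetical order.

B/I-1 un ·: X^BX^b
B/I-2 un ·: X^BY
B/II-1 un I-1×I-2: X^BX^b
B/II-2 ? ·: X^bY
B/III-1 aff II-1×II-2: X^bX^b
B/III-2 un II-1×II-2: X^BY
B/III-3 ? II-1×II-2: X^BX^b|X^bX^b
⇒ B over [I-1,I-2,II-1,II-2,III-1,III-2,III-3]: 2 consistent

III-3 ∈ {X^BX^b, X^bX^b}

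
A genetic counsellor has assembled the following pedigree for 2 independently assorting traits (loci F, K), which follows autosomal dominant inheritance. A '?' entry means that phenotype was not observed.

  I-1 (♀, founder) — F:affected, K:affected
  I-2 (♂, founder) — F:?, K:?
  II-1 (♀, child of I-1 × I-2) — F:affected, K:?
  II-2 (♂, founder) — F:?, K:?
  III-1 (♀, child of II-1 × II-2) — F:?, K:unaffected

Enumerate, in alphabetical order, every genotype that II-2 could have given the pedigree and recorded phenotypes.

II-2 ∈ {FF Kk, FF kk, Ff Kk, Ff kk, ff Kk, ff kk}

F/I-1 aff ·: Ff|FF
F/I-2 ? ·: ff|Ff|FF
F/II-1 aff I-1×I-2: Ff|FF
F/II-2 ? ·: ff|Ff|FF
F/III-1 ? II-1×II-2: ff|Ff|FF
⇒ F over [I-1,I-2,II-1,II-2,III-1]: 51 consistent
K/I-1 aff ·: Kk|KK
K/I-2 ? ·: kk|Kk|KK
K/II-1 ? I-1×I-2: kk|Kk
K/II-2 ? ·: kk|Kk
K/III-1 un II-1×II-2: kk
⇒ K over [I-1,I-2,II-1,II-2,III-1]: 14 consistent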